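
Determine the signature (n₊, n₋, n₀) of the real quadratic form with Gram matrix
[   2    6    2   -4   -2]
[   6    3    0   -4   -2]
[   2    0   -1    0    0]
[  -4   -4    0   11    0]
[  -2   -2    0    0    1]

Answer: (3, 2, 0)

Derivation:
step 0: pivot 2 → sign +
step 1: pivot -15 → sign −
step 2: pivot -3/5 → sign −
step 3: pivot 25/3 → sign +
step 4: pivot 3/25 → sign +
signature = (3, 2, 0)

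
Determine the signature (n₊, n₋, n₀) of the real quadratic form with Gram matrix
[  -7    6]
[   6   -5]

Answer: (1, 1, 0)

Derivation:
step 0: pivot -7 → sign −
step 1: pivot 1/7 → sign +
signature = (1, 1, 0)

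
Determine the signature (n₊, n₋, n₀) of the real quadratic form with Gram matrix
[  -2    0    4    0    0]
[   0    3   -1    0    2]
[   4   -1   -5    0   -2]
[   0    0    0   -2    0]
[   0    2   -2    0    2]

step 0: pivot -2 → sign −
step 1: pivot 3 → sign +
step 2: pivot 8/3 → sign +
step 3: pivot -2 → sign −
step 4: row/col 4 already zero → sign 0
signature = (2, 2, 1)

Answer: (2, 2, 1)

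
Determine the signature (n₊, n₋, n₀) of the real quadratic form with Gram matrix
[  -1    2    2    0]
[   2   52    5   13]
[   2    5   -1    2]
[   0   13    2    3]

Answer: (2, 2, 0)

Derivation:
step 0: pivot -1 → sign −
step 1: pivot 56 → sign +
step 2: pivot 87/56 → sign +
step 3: pivot -2/87 → sign −
signature = (2, 2, 0)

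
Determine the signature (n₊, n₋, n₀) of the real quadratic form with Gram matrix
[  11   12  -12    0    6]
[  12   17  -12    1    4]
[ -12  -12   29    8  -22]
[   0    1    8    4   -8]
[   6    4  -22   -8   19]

Answer: (4, 1, 0)

Derivation:
step 0: pivot 11 → sign +
step 1: pivot 43/11 → sign +
step 2: pivot 671/43 → sign +
step 3: pivot -51/671 → sign −
step 4: pivot 3/17 → sign +
signature = (4, 1, 0)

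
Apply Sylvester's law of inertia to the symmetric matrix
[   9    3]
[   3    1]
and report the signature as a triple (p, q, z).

step 0: pivot 9 → sign +
step 1: row/col 1 already zero → sign 0
signature = (1, 0, 1)

Answer: (1, 0, 1)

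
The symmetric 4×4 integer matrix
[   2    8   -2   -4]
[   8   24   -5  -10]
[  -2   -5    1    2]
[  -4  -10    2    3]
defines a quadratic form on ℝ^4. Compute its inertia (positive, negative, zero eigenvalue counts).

step 0: pivot 2 → sign +
step 1: pivot -8 → sign −
step 2: pivot 1/8 → sign +
step 3: pivot -1 → sign −
signature = (2, 2, 0)

Answer: (2, 2, 0)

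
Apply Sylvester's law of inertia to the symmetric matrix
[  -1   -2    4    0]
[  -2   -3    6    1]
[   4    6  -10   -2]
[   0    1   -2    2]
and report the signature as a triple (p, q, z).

step 0: pivot -1 → sign −
step 1: pivot 1 → sign +
step 2: pivot 2 → sign +
step 3: pivot 1 → sign +
signature = (3, 1, 0)

Answer: (3, 1, 0)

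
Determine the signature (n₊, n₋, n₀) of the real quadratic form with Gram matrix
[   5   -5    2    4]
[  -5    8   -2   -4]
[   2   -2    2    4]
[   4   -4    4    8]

Answer: (3, 0, 1)

Derivation:
step 0: pivot 5 → sign +
step 1: pivot 3 → sign +
step 2: pivot 6/5 → sign +
step 3: row/col 3 already zero → sign 0
signature = (3, 0, 1)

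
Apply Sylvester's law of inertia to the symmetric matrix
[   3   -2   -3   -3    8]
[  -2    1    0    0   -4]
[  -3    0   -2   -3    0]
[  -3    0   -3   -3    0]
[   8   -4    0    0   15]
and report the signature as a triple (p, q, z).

step 0: pivot 3 → sign +
step 1: pivot -1/3 → sign −
step 2: pivot 7 → sign +
step 3: pivot 6/7 → sign +
step 4: pivot -1 → sign −
signature = (3, 2, 0)

Answer: (3, 2, 0)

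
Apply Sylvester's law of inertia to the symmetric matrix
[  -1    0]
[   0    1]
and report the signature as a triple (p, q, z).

Answer: (1, 1, 0)

Derivation:
step 0: pivot -1 → sign −
step 1: pivot 1 → sign +
signature = (1, 1, 0)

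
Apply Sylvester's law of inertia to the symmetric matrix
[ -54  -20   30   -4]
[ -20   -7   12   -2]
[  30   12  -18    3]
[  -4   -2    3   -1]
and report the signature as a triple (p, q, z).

Answer: (1, 3, 0)

Derivation:
step 0: pivot -54 → sign −
step 1: pivot 11/27 → sign +
step 2: pivot -36/11 → sign −
step 3: pivot -1/4 → sign −
signature = (1, 3, 0)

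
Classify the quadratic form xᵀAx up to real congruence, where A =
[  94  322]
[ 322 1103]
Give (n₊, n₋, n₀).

step 0: pivot 94 → sign +
step 1: pivot -1/47 → sign −
signature = (1, 1, 0)

Answer: (1, 1, 0)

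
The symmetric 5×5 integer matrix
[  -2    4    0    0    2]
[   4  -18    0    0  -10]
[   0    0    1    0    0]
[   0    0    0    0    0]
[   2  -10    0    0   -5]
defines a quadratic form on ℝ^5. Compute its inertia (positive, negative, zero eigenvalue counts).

step 0: pivot -2 → sign −
step 1: pivot -10 → sign −
step 2: pivot 1 → sign +
step 3: pivot 3/5 → sign +
step 4: row/col 4 already zero → sign 0
signature = (2, 2, 1)

Answer: (2, 2, 1)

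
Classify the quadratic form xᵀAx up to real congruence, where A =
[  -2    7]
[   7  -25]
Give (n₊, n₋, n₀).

step 0: pivot -2 → sign −
step 1: pivot -1/2 → sign −
signature = (0, 2, 0)

Answer: (0, 2, 0)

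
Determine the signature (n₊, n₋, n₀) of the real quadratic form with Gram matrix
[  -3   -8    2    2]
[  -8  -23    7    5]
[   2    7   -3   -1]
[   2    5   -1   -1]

step 0: pivot -3 → sign −
step 1: pivot -5/3 → sign −
step 2: pivot 2/5 → sign +
step 3: row/col 3 already zero → sign 0
signature = (1, 2, 1)

Answer: (1, 2, 1)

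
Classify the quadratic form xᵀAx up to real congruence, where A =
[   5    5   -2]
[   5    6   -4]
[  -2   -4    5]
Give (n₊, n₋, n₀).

step 0: pivot 5 → sign +
step 1: pivot 1 → sign +
step 2: pivot 1/5 → sign +
signature = (3, 0, 0)

Answer: (3, 0, 0)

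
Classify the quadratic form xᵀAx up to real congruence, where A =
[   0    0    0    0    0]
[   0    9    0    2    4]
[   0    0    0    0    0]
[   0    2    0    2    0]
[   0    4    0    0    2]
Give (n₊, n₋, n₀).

Answer: (2, 1, 2)

Derivation:
step 0: pivot 9 → sign +
step 1: pivot 14/9 → sign +
step 2: pivot -2/7 → sign −
step 3: row/col 3 already zero → sign 0
step 4: row/col 4 already zero → sign 0
signature = (2, 1, 2)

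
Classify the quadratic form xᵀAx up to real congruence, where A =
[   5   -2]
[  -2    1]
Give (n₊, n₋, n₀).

Answer: (2, 0, 0)

Derivation:
step 0: pivot 5 → sign +
step 1: pivot 1/5 → sign +
signature = (2, 0, 0)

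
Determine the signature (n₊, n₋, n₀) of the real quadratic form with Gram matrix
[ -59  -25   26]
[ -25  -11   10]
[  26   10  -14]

Answer: (0, 2, 1)

Derivation:
step 0: pivot -59 → sign −
step 1: pivot -24/59 → sign −
step 2: row/col 2 already zero → sign 0
signature = (0, 2, 1)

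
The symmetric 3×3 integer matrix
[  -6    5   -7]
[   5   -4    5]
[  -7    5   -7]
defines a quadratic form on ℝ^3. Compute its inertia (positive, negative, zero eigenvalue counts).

step 0: pivot -6 → sign −
step 1: pivot 1/6 → sign +
step 2: pivot -3 → sign −
signature = (1, 2, 0)

Answer: (1, 2, 0)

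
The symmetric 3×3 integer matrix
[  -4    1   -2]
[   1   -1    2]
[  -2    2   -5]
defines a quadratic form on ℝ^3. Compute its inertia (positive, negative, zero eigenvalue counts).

step 0: pivot -4 → sign −
step 1: pivot -3/4 → sign −
step 2: pivot -1 → sign −
signature = (0, 3, 0)

Answer: (0, 3, 0)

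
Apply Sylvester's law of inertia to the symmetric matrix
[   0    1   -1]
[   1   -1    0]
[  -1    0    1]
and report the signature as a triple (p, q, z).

Answer: (1, 1, 1)

Derivation:
step 0: pivot -1 → sign −
step 1: pivot 1 → sign +
step 2: row/col 2 already zero → sign 0
signature = (1, 1, 1)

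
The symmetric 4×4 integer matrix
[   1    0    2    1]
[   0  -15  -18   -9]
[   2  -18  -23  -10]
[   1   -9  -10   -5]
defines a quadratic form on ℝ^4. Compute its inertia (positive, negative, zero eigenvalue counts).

step 0: pivot 1 → sign +
step 1: pivot -15 → sign −
step 2: pivot -27/5 → sign −
step 3: pivot -1/3 → sign −
signature = (1, 3, 0)

Answer: (1, 3, 0)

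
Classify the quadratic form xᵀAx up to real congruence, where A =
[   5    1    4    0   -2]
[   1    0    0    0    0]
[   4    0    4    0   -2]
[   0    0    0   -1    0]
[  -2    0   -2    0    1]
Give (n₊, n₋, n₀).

Answer: (2, 2, 1)

Derivation:
step 0: pivot 5 → sign +
step 1: pivot -1/5 → sign −
step 2: pivot 4 → sign +
step 3: pivot -1 → sign −
step 4: row/col 4 already zero → sign 0
signature = (2, 2, 1)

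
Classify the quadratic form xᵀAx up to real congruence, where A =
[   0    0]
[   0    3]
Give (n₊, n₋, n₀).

step 0: pivot 3 → sign +
step 1: row/col 1 already zero → sign 0
signature = (1, 0, 1)

Answer: (1, 0, 1)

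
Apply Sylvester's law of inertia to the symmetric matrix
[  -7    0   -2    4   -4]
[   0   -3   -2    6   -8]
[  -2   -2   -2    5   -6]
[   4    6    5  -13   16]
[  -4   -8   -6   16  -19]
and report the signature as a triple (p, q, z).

step 0: pivot -7 → sign −
step 1: pivot -3 → sign −
step 2: pivot -2/21 → sign −
step 3: pivot 3/2 → sign +
step 4: pivot 1 → sign +
signature = (2, 3, 0)

Answer: (2, 3, 0)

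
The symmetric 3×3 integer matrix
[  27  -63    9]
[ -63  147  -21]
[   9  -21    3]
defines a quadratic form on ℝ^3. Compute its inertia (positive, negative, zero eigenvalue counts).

Answer: (1, 0, 2)

Derivation:
step 0: pivot 27 → sign +
step 1: row/col 1 already zero → sign 0
step 2: row/col 2 already zero → sign 0
signature = (1, 0, 2)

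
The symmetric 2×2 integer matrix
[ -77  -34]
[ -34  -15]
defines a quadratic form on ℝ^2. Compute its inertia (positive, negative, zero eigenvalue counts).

step 0: pivot -77 → sign −
step 1: pivot 1/77 → sign +
signature = (1, 1, 0)

Answer: (1, 1, 0)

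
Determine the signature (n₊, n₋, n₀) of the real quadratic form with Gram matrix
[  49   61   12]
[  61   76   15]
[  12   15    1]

Answer: (2, 1, 0)

Derivation:
step 0: pivot 49 → sign +
step 1: pivot 3/49 → sign +
step 2: pivot -2 → sign −
signature = (2, 1, 0)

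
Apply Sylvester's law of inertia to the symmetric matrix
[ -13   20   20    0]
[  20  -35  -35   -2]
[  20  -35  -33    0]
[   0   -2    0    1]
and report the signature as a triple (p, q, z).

Answer: (1, 3, 0)

Derivation:
step 0: pivot -13 → sign −
step 1: pivot -55/13 → sign −
step 2: pivot 2 → sign +
step 3: pivot -3/55 → sign −
signature = (1, 3, 0)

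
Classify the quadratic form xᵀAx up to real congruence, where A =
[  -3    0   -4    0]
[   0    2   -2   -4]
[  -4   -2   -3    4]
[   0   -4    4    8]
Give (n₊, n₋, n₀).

step 0: pivot -3 → sign −
step 1: pivot 2 → sign +
step 2: pivot 1/3 → sign +
step 3: row/col 3 already zero → sign 0
signature = (2, 1, 1)

Answer: (2, 1, 1)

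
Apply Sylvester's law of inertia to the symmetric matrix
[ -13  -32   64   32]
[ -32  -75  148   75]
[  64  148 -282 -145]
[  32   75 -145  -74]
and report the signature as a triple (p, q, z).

step 0: pivot -13 → sign −
step 1: pivot 49/13 → sign +
step 2: pivot 438/49 → sign +
step 3: pivot -1/146 → sign −
signature = (2, 2, 0)

Answer: (2, 2, 0)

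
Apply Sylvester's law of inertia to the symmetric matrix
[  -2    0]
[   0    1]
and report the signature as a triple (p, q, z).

step 0: pivot -2 → sign −
step 1: pivot 1 → sign +
signature = (1, 1, 0)

Answer: (1, 1, 0)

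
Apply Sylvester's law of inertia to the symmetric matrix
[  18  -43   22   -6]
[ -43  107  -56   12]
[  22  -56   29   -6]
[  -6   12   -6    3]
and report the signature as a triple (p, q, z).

Answer: (3, 1, 0)

Derivation:
step 0: pivot 18 → sign +
step 1: pivot 77/18 → sign +
step 2: pivot -51/77 → sign −
step 3: pivot 3/17 → sign +
signature = (3, 1, 0)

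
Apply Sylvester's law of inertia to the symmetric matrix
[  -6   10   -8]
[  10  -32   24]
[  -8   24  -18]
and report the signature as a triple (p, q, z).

step 0: pivot -6 → sign −
step 1: pivot -46/3 → sign −
step 2: pivot 2/23 → sign +
signature = (1, 2, 0)

Answer: (1, 2, 0)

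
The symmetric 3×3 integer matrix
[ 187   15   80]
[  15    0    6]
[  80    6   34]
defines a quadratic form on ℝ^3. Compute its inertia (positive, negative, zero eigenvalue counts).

step 0: pivot 187 → sign +
step 1: pivot -225/187 → sign −
step 2: pivot -2/25 → sign −
signature = (1, 2, 0)

Answer: (1, 2, 0)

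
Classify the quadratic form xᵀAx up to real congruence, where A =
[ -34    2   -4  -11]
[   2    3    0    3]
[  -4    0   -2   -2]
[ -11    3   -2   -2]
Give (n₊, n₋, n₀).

step 0: pivot -34 → sign −
step 1: pivot 53/17 → sign +
step 2: pivot -82/53 → sign −
step 3: pivot -3/82 → sign −
signature = (1, 3, 0)

Answer: (1, 3, 0)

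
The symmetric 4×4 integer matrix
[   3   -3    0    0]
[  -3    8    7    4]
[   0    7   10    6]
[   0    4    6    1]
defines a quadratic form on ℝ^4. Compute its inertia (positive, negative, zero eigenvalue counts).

step 0: pivot 3 → sign +
step 1: pivot 5 → sign +
step 2: pivot 1/5 → sign +
step 3: pivot -3 → sign −
signature = (3, 1, 0)

Answer: (3, 1, 0)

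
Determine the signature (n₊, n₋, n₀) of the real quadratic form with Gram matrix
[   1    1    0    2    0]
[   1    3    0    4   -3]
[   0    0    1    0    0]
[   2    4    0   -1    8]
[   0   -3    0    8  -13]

Answer: (3, 2, 0)

Derivation:
step 0: pivot 1 → sign +
step 1: pivot 2 → sign +
step 2: pivot 1 → sign +
step 3: pivot -7 → sign −
step 4: pivot -3/14 → sign −
signature = (3, 2, 0)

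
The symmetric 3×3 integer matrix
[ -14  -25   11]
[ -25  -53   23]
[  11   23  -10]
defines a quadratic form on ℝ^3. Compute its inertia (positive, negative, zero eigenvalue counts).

step 0: pivot -14 → sign −
step 1: pivot -117/14 → sign −
step 2: pivot -1/117 → sign −
signature = (0, 3, 0)

Answer: (0, 3, 0)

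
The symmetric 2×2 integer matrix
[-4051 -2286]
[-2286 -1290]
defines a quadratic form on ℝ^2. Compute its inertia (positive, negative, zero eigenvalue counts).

Answer: (1, 1, 0)

Derivation:
step 0: pivot -4051 → sign −
step 1: pivot 6/4051 → sign +
signature = (1, 1, 0)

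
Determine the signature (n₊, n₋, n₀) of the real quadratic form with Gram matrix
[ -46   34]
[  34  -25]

Answer: (1, 1, 0)

Derivation:
step 0: pivot -46 → sign −
step 1: pivot 3/23 → sign +
signature = (1, 1, 0)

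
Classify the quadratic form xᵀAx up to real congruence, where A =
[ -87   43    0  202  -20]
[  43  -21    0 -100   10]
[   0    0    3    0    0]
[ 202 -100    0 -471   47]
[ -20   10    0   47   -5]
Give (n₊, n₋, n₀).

step 0: pivot -87 → sign −
step 1: pivot 22/87 → sign +
step 2: pivot 3 → sign +
step 3: pivot -23/11 → sign −
step 4: pivot -6/23 → sign −
signature = (2, 3, 0)

Answer: (2, 3, 0)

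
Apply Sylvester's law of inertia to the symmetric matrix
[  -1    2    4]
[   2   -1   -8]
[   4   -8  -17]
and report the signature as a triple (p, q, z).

step 0: pivot -1 → sign −
step 1: pivot 3 → sign +
step 2: pivot -1 → sign −
signature = (1, 2, 0)

Answer: (1, 2, 0)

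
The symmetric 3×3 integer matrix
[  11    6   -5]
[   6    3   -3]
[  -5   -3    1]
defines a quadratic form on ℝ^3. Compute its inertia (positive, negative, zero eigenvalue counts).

step 0: pivot 11 → sign +
step 1: pivot -3/11 → sign −
step 2: pivot -1 → sign −
signature = (1, 2, 0)

Answer: (1, 2, 0)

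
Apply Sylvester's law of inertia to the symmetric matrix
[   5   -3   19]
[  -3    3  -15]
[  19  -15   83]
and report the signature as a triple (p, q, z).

Answer: (2, 0, 1)

Derivation:
step 0: pivot 5 → sign +
step 1: pivot 6/5 → sign +
step 2: row/col 2 already zero → sign 0
signature = (2, 0, 1)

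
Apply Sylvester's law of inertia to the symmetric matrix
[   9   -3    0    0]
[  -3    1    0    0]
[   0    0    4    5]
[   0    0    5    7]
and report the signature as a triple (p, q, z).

step 0: pivot 9 → sign +
step 1: pivot 4 → sign +
step 2: pivot 3/4 → sign +
step 3: row/col 3 already zero → sign 0
signature = (3, 0, 1)

Answer: (3, 0, 1)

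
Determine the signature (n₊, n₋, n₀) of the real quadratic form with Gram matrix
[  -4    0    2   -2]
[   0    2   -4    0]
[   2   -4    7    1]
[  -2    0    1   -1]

Answer: (1, 1, 2)

Derivation:
step 0: pivot -4 → sign −
step 1: pivot 2 → sign +
step 2: row/col 2 already zero → sign 0
step 3: row/col 3 already zero → sign 0
signature = (1, 1, 2)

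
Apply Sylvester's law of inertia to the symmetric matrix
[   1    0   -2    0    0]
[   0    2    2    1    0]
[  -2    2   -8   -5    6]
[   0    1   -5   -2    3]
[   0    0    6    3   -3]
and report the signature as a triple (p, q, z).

step 0: pivot 1 → sign +
step 1: pivot 2 → sign +
step 2: pivot -14 → sign −
step 3: pivot 1/14 → sign +
step 4: pivot -3 → sign −
signature = (3, 2, 0)

Answer: (3, 2, 0)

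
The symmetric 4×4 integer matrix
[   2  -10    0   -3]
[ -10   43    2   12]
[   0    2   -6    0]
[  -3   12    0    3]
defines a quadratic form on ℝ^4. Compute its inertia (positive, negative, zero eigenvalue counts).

step 0: pivot 2 → sign +
step 1: pivot -7 → sign −
step 2: pivot -38/7 → sign −
step 3: pivot -3/38 → sign −
signature = (1, 3, 0)

Answer: (1, 3, 0)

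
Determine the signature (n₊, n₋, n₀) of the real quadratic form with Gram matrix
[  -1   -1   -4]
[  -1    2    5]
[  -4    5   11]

Answer: (1, 1, 1)

Derivation:
step 0: pivot -1 → sign −
step 1: pivot 3 → sign +
step 2: row/col 2 already zero → sign 0
signature = (1, 1, 1)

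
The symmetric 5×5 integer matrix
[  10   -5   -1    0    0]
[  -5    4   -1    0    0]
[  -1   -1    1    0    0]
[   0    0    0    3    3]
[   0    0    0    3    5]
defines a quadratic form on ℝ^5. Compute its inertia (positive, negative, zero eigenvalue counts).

step 0: pivot 10 → sign +
step 1: pivot 3/2 → sign +
step 2: pivot -3/5 → sign −
step 3: pivot 3 → sign +
step 4: pivot 2 → sign +
signature = (4, 1, 0)

Answer: (4, 1, 0)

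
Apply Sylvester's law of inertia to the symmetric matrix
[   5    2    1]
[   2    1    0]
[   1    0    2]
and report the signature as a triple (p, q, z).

Answer: (3, 0, 0)

Derivation:
step 0: pivot 5 → sign +
step 1: pivot 1/5 → sign +
step 2: pivot 1 → sign +
signature = (3, 0, 0)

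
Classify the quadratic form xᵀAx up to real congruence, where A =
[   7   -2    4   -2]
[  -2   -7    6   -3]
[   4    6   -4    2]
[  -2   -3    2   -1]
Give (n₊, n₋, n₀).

step 0: pivot 7 → sign +
step 1: pivot -53/7 → sign −
step 2: pivot 24/53 → sign +
step 3: row/col 3 already zero → sign 0
signature = (2, 1, 1)

Answer: (2, 1, 1)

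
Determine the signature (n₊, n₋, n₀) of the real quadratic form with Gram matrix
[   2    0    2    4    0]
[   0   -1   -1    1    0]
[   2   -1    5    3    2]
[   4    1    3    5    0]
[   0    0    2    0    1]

step 0: pivot 2 → sign +
step 1: pivot -1 → sign −
step 2: pivot 4 → sign +
step 3: pivot -3 → sign −
step 4: pivot 1/3 → sign +
signature = (3, 2, 0)

Answer: (3, 2, 0)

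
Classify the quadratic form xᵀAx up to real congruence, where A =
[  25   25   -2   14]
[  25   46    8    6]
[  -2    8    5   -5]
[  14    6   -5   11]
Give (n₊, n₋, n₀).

Answer: (4, 0, 0)

Derivation:
step 0: pivot 25 → sign +
step 1: pivot 21 → sign +
step 2: pivot 41/525 → sign +
step 3: pivot 2/41 → sign +
signature = (4, 0, 0)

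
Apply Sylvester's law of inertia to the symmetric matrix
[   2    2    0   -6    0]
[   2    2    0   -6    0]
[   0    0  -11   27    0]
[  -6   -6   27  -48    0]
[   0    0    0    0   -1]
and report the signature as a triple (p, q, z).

Answer: (2, 2, 1)

Derivation:
step 0: pivot 2 → sign +
step 1: pivot -11 → sign −
step 2: pivot 3/11 → sign +
step 3: pivot -1 → sign −
step 4: row/col 4 already zero → sign 0
signature = (2, 2, 1)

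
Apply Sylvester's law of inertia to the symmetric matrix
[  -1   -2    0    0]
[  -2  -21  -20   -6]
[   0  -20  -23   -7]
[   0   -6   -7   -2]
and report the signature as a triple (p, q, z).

Answer: (2, 2, 0)

Derivation:
step 0: pivot -1 → sign −
step 1: pivot -17 → sign −
step 2: pivot 9/17 → sign +
step 3: pivot 1/9 → sign +
signature = (2, 2, 0)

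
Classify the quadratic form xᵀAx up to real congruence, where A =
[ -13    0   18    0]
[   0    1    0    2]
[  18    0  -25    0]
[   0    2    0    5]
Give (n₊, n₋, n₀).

step 0: pivot -13 → sign −
step 1: pivot 1 → sign +
step 2: pivot -1/13 → sign −
step 3: pivot 1 → sign +
signature = (2, 2, 0)

Answer: (2, 2, 0)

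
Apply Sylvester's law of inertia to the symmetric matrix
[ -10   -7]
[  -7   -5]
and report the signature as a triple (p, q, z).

Answer: (0, 2, 0)

Derivation:
step 0: pivot -10 → sign −
step 1: pivot -1/10 → sign −
signature = (0, 2, 0)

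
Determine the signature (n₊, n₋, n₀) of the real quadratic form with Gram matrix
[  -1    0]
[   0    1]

Answer: (1, 1, 0)

Derivation:
step 0: pivot -1 → sign −
step 1: pivot 1 → sign +
signature = (1, 1, 0)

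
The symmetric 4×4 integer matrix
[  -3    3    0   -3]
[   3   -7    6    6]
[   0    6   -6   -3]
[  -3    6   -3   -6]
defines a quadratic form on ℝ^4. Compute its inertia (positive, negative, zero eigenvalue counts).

step 0: pivot -3 → sign −
step 1: pivot -4 → sign −
step 2: pivot 3 → sign +
step 3: pivot -3/2 → sign −
signature = (1, 3, 0)

Answer: (1, 3, 0)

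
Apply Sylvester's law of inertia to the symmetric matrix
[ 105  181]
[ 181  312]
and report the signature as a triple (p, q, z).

Answer: (1, 1, 0)

Derivation:
step 0: pivot 105 → sign +
step 1: pivot -1/105 → sign −
signature = (1, 1, 0)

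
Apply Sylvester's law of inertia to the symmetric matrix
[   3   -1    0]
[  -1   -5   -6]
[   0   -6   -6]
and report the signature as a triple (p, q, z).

step 0: pivot 3 → sign +
step 1: pivot -16/3 → sign −
step 2: pivot 3/4 → sign +
signature = (2, 1, 0)

Answer: (2, 1, 0)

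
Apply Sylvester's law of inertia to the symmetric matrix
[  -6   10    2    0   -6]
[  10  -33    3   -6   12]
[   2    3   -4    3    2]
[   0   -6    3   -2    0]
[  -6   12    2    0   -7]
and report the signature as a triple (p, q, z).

Answer: (1, 4, 0)

Derivation:
step 0: pivot -6 → sign −
step 1: pivot -49/3 → sign −
step 2: pivot -43/49 → sign −
step 3: pivot 31/43 → sign +
step 4: pivot -3/31 → sign −
signature = (1, 4, 0)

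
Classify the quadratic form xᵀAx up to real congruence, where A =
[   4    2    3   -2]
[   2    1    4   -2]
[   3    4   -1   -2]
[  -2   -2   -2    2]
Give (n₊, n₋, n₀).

step 0: pivot 4 → sign +
step 1: pivot -13/4 → sign −
step 2: pivot 25/13 → sign +
step 3: pivot 2/25 → sign +
signature = (3, 1, 0)

Answer: (3, 1, 0)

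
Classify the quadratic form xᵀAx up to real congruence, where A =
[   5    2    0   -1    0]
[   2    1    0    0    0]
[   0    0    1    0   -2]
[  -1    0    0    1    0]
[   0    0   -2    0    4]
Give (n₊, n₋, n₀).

step 0: pivot 5 → sign +
step 1: pivot 1/5 → sign +
step 2: pivot 1 → sign +
step 3: row/col 3 already zero → sign 0
step 4: row/col 4 already zero → sign 0
signature = (3, 0, 2)

Answer: (3, 0, 2)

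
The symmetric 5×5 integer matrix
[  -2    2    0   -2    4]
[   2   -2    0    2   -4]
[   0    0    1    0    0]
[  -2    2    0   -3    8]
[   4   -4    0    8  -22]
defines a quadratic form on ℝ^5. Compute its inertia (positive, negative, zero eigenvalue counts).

step 0: pivot -2 → sign −
step 1: pivot 1 → sign +
step 2: pivot -1 → sign −
step 3: pivot 2 → sign +
step 4: row/col 4 already zero → sign 0
signature = (2, 2, 1)

Answer: (2, 2, 1)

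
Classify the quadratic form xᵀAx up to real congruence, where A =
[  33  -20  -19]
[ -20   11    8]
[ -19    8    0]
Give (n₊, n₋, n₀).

step 0: pivot 33 → sign +
step 1: pivot -37/33 → sign −
step 2: pivot 3/37 → sign +
signature = (2, 1, 0)

Answer: (2, 1, 0)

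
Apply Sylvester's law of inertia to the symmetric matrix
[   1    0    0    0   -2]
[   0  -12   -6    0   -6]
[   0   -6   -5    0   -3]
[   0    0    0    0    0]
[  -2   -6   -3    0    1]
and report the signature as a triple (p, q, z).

Answer: (1, 2, 2)

Derivation:
step 0: pivot 1 → sign +
step 1: pivot -12 → sign −
step 2: pivot -2 → sign −
step 3: row/col 3 already zero → sign 0
step 4: row/col 4 already zero → sign 0
signature = (1, 2, 2)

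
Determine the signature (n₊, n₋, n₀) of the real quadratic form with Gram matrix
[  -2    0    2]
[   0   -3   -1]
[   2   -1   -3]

Answer: (0, 3, 0)

Derivation:
step 0: pivot -2 → sign −
step 1: pivot -3 → sign −
step 2: pivot -2/3 → sign −
signature = (0, 3, 0)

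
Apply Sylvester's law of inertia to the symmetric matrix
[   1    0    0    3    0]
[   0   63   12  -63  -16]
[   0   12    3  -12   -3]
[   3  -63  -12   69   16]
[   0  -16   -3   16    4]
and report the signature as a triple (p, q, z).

step 0: pivot 1 → sign +
step 1: pivot 63 → sign +
step 2: pivot 5/7 → sign +
step 3: pivot -3 → sign −
step 4: pivot -1/15 → sign −
signature = (3, 2, 0)

Answer: (3, 2, 0)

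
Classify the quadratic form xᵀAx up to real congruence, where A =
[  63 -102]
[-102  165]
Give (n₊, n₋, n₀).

step 0: pivot 63 → sign +
step 1: pivot -1/7 → sign −
signature = (1, 1, 0)

Answer: (1, 1, 0)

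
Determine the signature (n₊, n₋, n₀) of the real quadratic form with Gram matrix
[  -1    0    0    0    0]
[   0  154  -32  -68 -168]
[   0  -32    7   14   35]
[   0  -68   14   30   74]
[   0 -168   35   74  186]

step 0: pivot -1 → sign −
step 1: pivot 154 → sign +
step 2: pivot 27/77 → sign +
step 3: pivot -2/27 → sign −
step 4: pivot 3 → sign +
signature = (3, 2, 0)

Answer: (3, 2, 0)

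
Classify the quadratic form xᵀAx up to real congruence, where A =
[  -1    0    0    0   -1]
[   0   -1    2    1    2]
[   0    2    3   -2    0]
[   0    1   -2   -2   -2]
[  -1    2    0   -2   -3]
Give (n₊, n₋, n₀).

Answer: (1, 4, 0)

Derivation:
step 0: pivot -1 → sign −
step 1: pivot -1 → sign −
step 2: pivot 7 → sign +
step 3: pivot -1 → sign −
step 4: pivot -2/7 → sign −
signature = (1, 4, 0)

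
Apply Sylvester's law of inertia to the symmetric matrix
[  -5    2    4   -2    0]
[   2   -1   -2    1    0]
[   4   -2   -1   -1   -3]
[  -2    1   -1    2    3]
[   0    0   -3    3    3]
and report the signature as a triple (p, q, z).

step 0: pivot -5 → sign −
step 1: pivot -1/5 → sign −
step 2: pivot 3 → sign +
step 3: row/col 3 already zero → sign 0
step 4: row/col 4 already zero → sign 0
signature = (1, 2, 2)

Answer: (1, 2, 2)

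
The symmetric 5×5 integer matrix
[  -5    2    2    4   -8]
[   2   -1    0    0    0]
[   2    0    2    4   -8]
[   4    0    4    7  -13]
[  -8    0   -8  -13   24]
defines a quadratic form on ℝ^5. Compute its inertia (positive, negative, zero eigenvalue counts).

step 0: pivot -5 → sign −
step 1: pivot -1/5 → sign −
step 2: pivot 6 → sign +
step 3: pivot -1 → sign −
step 4: pivot 1 → sign +
signature = (2, 3, 0)

Answer: (2, 3, 0)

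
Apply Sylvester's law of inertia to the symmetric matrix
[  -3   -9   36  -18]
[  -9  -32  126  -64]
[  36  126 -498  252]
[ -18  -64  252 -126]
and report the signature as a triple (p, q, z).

Answer: (1, 3, 0)

Derivation:
step 0: pivot -3 → sign −
step 1: pivot -5 → sign −
step 2: pivot -6/5 → sign −
step 3: pivot 2 → sign +
signature = (1, 3, 0)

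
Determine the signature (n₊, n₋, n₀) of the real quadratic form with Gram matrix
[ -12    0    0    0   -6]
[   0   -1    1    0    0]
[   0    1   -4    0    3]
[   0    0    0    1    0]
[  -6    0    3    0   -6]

step 0: pivot -12 → sign −
step 1: pivot -1 → sign −
step 2: pivot -3 → sign −
step 3: pivot 1 → sign +
step 4: row/col 4 already zero → sign 0
signature = (1, 3, 1)

Answer: (1, 3, 1)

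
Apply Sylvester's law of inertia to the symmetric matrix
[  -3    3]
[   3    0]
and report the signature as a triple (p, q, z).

Answer: (1, 1, 0)

Derivation:
step 0: pivot -3 → sign −
step 1: pivot 3 → sign +
signature = (1, 1, 0)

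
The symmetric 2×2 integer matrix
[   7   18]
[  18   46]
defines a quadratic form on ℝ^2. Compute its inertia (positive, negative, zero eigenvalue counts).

Answer: (1, 1, 0)

Derivation:
step 0: pivot 7 → sign +
step 1: pivot -2/7 → sign −
signature = (1, 1, 0)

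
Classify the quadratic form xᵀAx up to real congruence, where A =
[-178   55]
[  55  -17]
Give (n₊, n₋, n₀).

Answer: (0, 2, 0)

Derivation:
step 0: pivot -178 → sign −
step 1: pivot -1/178 → sign −
signature = (0, 2, 0)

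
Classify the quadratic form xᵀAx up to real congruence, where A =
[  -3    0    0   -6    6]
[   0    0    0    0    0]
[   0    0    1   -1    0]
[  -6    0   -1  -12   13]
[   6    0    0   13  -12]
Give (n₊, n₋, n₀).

step 0: pivot -3 → sign −
step 1: pivot 1 → sign +
step 2: pivot -1 → sign −
step 3: pivot 1 → sign +
step 4: row/col 4 already zero → sign 0
signature = (2, 2, 1)

Answer: (2, 2, 1)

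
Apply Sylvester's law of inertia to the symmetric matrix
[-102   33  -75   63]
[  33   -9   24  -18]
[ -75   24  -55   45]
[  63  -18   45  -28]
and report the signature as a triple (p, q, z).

step 0: pivot -102 → sign −
step 1: pivot 57/34 → sign +
step 2: pivot 2/19 → sign +
step 3: pivot -1 → sign −
signature = (2, 2, 0)

Answer: (2, 2, 0)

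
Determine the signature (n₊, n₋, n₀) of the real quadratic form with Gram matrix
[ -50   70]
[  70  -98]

step 0: pivot -50 → sign −
step 1: row/col 1 already zero → sign 0
signature = (0, 1, 1)

Answer: (0, 1, 1)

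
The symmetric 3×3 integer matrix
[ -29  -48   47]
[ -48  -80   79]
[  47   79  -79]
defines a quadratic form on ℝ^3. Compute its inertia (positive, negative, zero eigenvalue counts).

step 0: pivot -29 → sign −
step 1: pivot -16/29 → sign −
step 2: pivot -3/16 → sign −
signature = (0, 3, 0)

Answer: (0, 3, 0)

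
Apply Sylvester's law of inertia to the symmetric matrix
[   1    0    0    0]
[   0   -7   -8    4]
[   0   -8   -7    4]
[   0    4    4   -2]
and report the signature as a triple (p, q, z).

Answer: (3, 1, 0)

Derivation:
step 0: pivot 1 → sign +
step 1: pivot -7 → sign −
step 2: pivot 15/7 → sign +
step 3: pivot 2/15 → sign +
signature = (3, 1, 0)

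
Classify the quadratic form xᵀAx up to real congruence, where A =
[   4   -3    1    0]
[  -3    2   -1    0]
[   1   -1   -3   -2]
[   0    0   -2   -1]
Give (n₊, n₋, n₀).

step 0: pivot 4 → sign +
step 1: pivot -1/4 → sign −
step 2: pivot -3 → sign −
step 3: pivot 1/3 → sign +
signature = (2, 2, 0)

Answer: (2, 2, 0)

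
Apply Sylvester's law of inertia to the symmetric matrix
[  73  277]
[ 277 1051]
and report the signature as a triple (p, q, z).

step 0: pivot 73 → sign +
step 1: pivot -6/73 → sign −
signature = (1, 1, 0)

Answer: (1, 1, 0)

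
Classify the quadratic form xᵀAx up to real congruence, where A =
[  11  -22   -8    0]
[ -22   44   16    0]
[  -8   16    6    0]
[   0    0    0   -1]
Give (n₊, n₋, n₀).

step 0: pivot 11 → sign +
step 1: pivot 2/11 → sign +
step 2: pivot -1 → sign −
step 3: row/col 3 already zero → sign 0
signature = (2, 1, 1)

Answer: (2, 1, 1)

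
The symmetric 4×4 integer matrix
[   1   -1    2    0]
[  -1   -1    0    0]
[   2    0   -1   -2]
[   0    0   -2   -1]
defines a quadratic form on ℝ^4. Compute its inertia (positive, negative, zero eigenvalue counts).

step 0: pivot 1 → sign +
step 1: pivot -2 → sign −
step 2: pivot -3 → sign −
step 3: pivot 1/3 → sign +
signature = (2, 2, 0)

Answer: (2, 2, 0)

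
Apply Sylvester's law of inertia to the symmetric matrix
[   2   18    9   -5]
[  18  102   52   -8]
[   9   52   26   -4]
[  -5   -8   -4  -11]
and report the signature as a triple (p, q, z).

step 0: pivot 2 → sign +
step 1: pivot -60 → sign −
step 2: pivot -29/60 → sign −
step 3: pivot 3/29 → sign +
signature = (2, 2, 0)

Answer: (2, 2, 0)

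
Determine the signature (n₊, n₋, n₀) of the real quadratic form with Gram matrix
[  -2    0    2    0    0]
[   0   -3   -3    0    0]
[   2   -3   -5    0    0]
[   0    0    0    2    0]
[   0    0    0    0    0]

step 0: pivot -2 → sign −
step 1: pivot -3 → sign −
step 2: pivot 2 → sign +
step 3: row/col 3 already zero → sign 0
step 4: row/col 4 already zero → sign 0
signature = (1, 2, 2)

Answer: (1, 2, 2)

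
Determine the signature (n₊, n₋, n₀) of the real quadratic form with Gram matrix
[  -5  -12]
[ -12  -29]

step 0: pivot -5 → sign −
step 1: pivot -1/5 → sign −
signature = (0, 2, 0)

Answer: (0, 2, 0)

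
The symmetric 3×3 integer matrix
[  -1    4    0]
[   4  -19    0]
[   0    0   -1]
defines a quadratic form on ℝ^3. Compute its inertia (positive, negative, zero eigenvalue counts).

step 0: pivot -1 → sign −
step 1: pivot -3 → sign −
step 2: pivot -1 → sign −
signature = (0, 3, 0)

Answer: (0, 3, 0)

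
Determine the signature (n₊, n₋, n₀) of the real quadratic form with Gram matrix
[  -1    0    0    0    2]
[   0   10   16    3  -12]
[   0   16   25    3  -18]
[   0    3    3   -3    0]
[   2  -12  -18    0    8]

Answer: (2, 2, 1)

Derivation:
step 0: pivot -1 → sign −
step 1: pivot 10 → sign +
step 2: pivot -3/5 → sign −
step 3: pivot 3/2 → sign +
step 4: row/col 4 already zero → sign 0
signature = (2, 2, 1)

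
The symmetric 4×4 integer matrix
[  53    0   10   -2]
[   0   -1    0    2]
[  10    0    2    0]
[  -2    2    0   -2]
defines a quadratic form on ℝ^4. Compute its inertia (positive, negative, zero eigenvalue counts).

Answer: (3, 1, 0)

Derivation:
step 0: pivot 53 → sign +
step 1: pivot -1 → sign −
step 2: pivot 6/53 → sign +
step 3: pivot 2/3 → sign +
signature = (3, 1, 0)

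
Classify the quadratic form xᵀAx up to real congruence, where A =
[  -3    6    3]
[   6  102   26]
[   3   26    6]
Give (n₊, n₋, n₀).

Answer: (2, 1, 0)

Derivation:
step 0: pivot -3 → sign −
step 1: pivot 114 → sign +
step 2: pivot 1/57 → sign +
signature = (2, 1, 0)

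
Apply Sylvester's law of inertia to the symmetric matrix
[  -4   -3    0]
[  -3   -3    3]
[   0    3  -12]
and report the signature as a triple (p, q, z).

Answer: (0, 2, 1)

Derivation:
step 0: pivot -4 → sign −
step 1: pivot -3/4 → sign −
step 2: row/col 2 already zero → sign 0
signature = (0, 2, 1)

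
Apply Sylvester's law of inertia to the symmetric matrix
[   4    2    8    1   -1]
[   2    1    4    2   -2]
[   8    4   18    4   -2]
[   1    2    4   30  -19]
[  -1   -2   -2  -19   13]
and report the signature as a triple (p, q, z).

step 0: pivot 4 → sign +
step 1: pivot 2 → sign +
step 2: pivot 111/4 → sign +
step 3: pivot -3/37 → sign −
step 4: pivot 3 → sign +
signature = (4, 1, 0)

Answer: (4, 1, 0)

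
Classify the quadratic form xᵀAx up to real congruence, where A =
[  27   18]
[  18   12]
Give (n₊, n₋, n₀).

Answer: (1, 0, 1)

Derivation:
step 0: pivot 27 → sign +
step 1: row/col 1 already zero → sign 0
signature = (1, 0, 1)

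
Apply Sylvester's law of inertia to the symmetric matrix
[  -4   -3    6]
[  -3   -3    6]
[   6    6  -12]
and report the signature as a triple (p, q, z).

Answer: (0, 2, 1)

Derivation:
step 0: pivot -4 → sign −
step 1: pivot -3/4 → sign −
step 2: row/col 2 already zero → sign 0
signature = (0, 2, 1)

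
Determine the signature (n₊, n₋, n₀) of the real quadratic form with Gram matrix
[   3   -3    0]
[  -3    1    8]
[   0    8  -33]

Answer: (1, 2, 0)

Derivation:
step 0: pivot 3 → sign +
step 1: pivot -2 → sign −
step 2: pivot -1 → sign −
signature = (1, 2, 0)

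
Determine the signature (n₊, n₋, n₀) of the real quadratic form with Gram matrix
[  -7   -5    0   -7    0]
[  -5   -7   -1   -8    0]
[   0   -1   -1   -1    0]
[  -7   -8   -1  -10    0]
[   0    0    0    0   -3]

step 0: pivot -7 → sign −
step 1: pivot -24/7 → sign −
step 2: pivot -17/24 → sign −
step 3: pivot -6/17 → sign −
step 4: pivot -3 → sign −
signature = (0, 5, 0)

Answer: (0, 5, 0)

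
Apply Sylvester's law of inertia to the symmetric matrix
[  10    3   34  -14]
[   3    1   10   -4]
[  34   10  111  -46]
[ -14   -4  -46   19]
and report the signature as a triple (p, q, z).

step 0: pivot 10 → sign +
step 1: pivot 1/10 → sign +
step 2: pivot -5 → sign −
step 3: pivot -1/5 → sign −
signature = (2, 2, 0)

Answer: (2, 2, 0)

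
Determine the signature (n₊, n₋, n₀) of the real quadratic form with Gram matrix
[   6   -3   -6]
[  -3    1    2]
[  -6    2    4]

step 0: pivot 6 → sign +
step 1: pivot -1/2 → sign −
step 2: row/col 2 already zero → sign 0
signature = (1, 1, 1)

Answer: (1, 1, 1)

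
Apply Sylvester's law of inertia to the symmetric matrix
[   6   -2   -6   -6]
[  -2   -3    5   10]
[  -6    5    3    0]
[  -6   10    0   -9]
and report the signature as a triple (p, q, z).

step 0: pivot 6 → sign +
step 1: pivot -11/3 → sign −
step 2: pivot -6/11 → sign −
step 3: pivot 3 → sign +
signature = (2, 2, 0)

Answer: (2, 2, 0)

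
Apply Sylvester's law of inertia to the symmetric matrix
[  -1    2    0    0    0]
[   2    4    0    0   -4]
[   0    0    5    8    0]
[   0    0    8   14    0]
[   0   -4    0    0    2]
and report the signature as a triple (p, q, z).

step 0: pivot -1 → sign −
step 1: pivot 8 → sign +
step 2: pivot 5 → sign +
step 3: pivot 6/5 → sign +
step 4: row/col 4 already zero → sign 0
signature = (3, 1, 1)

Answer: (3, 1, 1)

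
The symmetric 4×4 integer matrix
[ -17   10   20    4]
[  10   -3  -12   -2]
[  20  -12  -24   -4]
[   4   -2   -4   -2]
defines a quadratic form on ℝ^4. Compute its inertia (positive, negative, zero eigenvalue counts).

Answer: (1, 2, 1)

Derivation:
step 0: pivot -17 → sign −
step 1: pivot 49/17 → sign +
step 2: pivot -24/49 → sign −
step 3: row/col 3 already zero → sign 0
signature = (1, 2, 1)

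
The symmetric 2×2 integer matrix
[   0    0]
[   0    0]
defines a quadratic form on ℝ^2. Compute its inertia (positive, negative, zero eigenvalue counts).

Answer: (0, 0, 2)

Derivation:
step 0: row/col 0 already zero → sign 0
step 1: row/col 1 already zero → sign 0
signature = (0, 0, 2)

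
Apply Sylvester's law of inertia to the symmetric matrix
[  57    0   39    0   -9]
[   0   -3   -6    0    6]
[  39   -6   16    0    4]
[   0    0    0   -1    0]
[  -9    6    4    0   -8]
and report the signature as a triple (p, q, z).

Answer: (2, 2, 1)

Derivation:
step 0: pivot 57 → sign +
step 1: pivot -3 → sign −
step 2: pivot 25/19 → sign +
step 3: pivot -1 → sign −
step 4: row/col 4 already zero → sign 0
signature = (2, 2, 1)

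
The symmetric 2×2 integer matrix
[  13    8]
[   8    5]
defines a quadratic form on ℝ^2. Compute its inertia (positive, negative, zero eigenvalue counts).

step 0: pivot 13 → sign +
step 1: pivot 1/13 → sign +
signature = (2, 0, 0)

Answer: (2, 0, 0)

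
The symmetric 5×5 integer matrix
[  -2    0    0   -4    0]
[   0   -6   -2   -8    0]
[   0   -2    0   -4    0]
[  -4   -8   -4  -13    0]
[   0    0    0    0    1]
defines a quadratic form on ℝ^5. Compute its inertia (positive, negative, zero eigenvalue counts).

step 0: pivot -2 → sign −
step 1: pivot -6 → sign −
step 2: pivot 2/3 → sign +
step 3: pivot 3 → sign +
step 4: pivot 1 → sign +
signature = (3, 2, 0)

Answer: (3, 2, 0)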